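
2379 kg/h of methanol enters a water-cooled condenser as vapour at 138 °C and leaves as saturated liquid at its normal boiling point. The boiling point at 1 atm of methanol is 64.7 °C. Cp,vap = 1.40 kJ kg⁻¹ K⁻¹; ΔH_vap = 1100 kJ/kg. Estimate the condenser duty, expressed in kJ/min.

vapour 138→64.7 °C: -102.62 kJ/kg
condensation at 64.7 °C: -1100 kJ/kg
Δh = -102.62 + -1100 = -1202.6 kJ/kg
Q = ṁ·Δh = 2379 kg/h × -1202.6 kJ/kg = -2.861e+06 kJ/h
|Q| = 794.73 kW = 47684 kJ/min

Q_c = 47700 kJ/min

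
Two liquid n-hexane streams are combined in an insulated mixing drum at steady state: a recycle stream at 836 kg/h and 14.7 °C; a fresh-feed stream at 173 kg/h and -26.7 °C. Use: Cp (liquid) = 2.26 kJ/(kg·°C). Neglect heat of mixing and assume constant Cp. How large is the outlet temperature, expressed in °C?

Adiabatic, steady state ⇒ Σ ṁᵢCp,ᵢ(T_out − Tᵢ) = 0
T_out = Σ ṁᵢCp,ᵢTᵢ / Σ ṁᵢCp,ᵢ
      = 17334 / 2280.3 = 7.6017 °C

T_out = 7.60 °C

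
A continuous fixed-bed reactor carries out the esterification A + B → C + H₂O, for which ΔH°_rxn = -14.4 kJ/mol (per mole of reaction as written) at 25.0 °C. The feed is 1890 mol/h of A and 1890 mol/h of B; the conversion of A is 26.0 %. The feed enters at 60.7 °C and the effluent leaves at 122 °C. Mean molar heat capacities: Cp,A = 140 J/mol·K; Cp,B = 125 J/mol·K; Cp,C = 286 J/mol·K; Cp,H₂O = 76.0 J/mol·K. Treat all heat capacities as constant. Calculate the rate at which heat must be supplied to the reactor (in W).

Extent of reaction ξ = 0.260 × 1890 = 491.4 mol/h
Reaction term: ξ·ΔH°_rxn = 491.4 × -14.4 = -7076.2 kJ/h
Sensible, feed 60.7→25 °C: -17880 kJ/h
Outlet flows (mol/h): A 1398.6, B 1398.6, C 491.4, H₂O 491.4
Sensible, products 25→122 °C: 53206 kJ/h
Q = ΔH = 28250 kJ/h = 7.8471 kW
Heat supplied = 7847.1 W

Q_in = 7850 W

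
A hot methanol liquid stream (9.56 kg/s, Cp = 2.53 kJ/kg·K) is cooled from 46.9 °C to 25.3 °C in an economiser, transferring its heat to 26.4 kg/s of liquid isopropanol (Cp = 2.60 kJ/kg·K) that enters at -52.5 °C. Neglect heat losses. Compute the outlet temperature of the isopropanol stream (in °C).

T_c,out = -44.9 °C

Heat released by hot stream: Q = 9.56 × 2.53 × (46.9 − 25.3) = 522.43 kJ/s
Energy balance on cold side (adiabatic exchanger): Q = ṁ_c·Cp_c·(T_c,out − T_c,in)
T_c,out = -52.5 + 522.43/(26.4 × 2.60) = -44.889 °C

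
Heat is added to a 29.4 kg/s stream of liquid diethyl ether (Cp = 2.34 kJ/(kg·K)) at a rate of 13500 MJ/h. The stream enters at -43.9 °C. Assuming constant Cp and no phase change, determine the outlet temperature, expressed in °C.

T_out = 10.6 °C

Q = 13500 MJ/h = 3750 kJ/s
ΔT = Q/(ṁ·Cp) = 3750/(29.4×2.34) = 54.509 K
T_out = -43.9 + 54.509 = 10.609 °C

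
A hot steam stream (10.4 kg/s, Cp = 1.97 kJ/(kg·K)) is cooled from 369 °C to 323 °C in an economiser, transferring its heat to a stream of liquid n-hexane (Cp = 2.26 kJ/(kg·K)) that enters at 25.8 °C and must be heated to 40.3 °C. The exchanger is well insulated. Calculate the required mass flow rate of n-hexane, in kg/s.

ṁ_c = 28.8 kg/s

Heat released by hot stream: Q = 10.4 × 1.97 × (369 − 323) = 942.45 kJ/s
Energy balance on cold side (adiabatic exchanger): Q = ṁ_c·Cp_c·(T_c,out − T_c,in)
ṁ_c = 942.45 / [2.26 × (40.3 − 25.8)] = 28.759 kg/s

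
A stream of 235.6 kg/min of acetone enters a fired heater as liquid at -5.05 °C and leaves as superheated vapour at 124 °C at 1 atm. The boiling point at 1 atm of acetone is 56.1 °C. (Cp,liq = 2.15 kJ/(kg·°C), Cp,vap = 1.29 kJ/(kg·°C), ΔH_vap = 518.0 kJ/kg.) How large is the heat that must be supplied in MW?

liquid -5.05→56.1 °C: 131.47 kJ/kg
vaporisation at 56.1 °C: 518 kJ/kg
vapour 56.1→124 °C: 87.591 kJ/kg
Δh = 131.47 + 518 + 87.591 = 737.06 kJ/kg
Q = ṁ·Δh = 235.6 kg/min × 737.06 kJ/kg = 173650 kJ/min
|Q| = 2894.2 kW = 2.8942 MW

Q = 2.89 MW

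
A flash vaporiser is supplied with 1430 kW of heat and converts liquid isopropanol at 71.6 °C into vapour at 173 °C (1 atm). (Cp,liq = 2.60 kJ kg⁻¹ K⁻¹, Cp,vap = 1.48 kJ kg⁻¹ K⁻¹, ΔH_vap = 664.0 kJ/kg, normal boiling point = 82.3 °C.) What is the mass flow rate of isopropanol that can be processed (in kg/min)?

ṁ = 104 kg/min

Δh = 2.60×(82.3−71.6) + 664.0 + 1.48×(173−82.3) = 826.06 kJ/kg
Q = 1430 kW = 1430 kJ/s = 85800 kJ/min
ṁ = Q/Δh = 85800 / 826.06 = 103.87 kg/min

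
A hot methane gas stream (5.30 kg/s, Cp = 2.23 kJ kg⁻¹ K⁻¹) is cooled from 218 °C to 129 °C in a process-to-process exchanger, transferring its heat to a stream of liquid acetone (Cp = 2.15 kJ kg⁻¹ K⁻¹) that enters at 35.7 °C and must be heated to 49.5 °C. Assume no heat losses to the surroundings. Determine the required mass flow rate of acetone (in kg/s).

Heat released by hot stream: Q = 5.30 × 2.23 × (218 − 129) = 1051.9 kJ/s
Energy balance on cold side (adiabatic exchanger): Q = ṁ_c·Cp_c·(T_c,out − T_c,in)
ṁ_c = 1051.9 / [2.15 × (49.5 − 35.7)] = 35.453 kg/s

ṁ_c = 35.5 kg/s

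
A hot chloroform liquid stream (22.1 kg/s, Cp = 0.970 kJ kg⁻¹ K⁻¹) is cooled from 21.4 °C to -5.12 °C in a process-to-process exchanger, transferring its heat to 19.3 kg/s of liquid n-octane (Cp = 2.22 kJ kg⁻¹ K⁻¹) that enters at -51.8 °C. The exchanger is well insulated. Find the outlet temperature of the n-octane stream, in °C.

T_c,out = -38.5 °C

Heat released by hot stream: Q = 22.1 × 0.970 × (21.4 − -5.12) = 568.51 kJ/s
Energy balance on cold side (adiabatic exchanger): Q = ṁ_c·Cp_c·(T_c,out − T_c,in)
T_c,out = -51.8 + 568.51/(19.3 × 2.22) = -38.531 °C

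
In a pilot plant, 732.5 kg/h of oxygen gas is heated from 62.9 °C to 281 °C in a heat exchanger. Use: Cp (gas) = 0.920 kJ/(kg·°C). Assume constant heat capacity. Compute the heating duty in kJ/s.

Q = ṁ·Cp·ΔT = 732.5 × 0.920 × (281 − 62.9) = 146980 kJ/h
Converting: 146980 / 3600 s = 40.827 kW

Q = 40.8 kJ/s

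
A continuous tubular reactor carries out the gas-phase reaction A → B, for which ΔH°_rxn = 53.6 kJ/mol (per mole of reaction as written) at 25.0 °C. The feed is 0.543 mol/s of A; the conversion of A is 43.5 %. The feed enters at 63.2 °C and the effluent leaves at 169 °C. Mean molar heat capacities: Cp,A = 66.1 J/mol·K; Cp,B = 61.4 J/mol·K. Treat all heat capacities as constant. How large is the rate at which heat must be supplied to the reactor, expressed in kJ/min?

Q_in = 978 kJ/min

Extent of reaction ξ = 0.435 × 0.543 = 0.23621 mol/s
Reaction term: ξ·ΔH°_rxn = 0.23621 × 53.6 = 12.661 kJ/s
Sensible, feed 63.2→25 °C: -1.3711 kJ/s
Outlet flows (mol/s): A 0.3068, B 0.23621
Sensible, products 25→169 °C: 5.0086 kJ/s
Q = ΔH = 16.298 kJ/s = 16.298 kW
Heat supplied = 977.89 kJ/min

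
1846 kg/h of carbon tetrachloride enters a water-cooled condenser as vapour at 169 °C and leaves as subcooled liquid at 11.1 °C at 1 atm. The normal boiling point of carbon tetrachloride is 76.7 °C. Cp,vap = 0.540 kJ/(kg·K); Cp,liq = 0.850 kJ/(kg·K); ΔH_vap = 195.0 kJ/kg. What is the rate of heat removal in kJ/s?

vapour 169→76.7 °C: -49.842 kJ/kg
condensation at 76.7 °C: -195 kJ/kg
liquid 76.7→11.1 °C: -55.76 kJ/kg
Δh = -49.842 + -195 + -55.76 = -300.6 kJ/kg
Q = ṁ·Δh = 1846 kg/h × -300.6 kJ/kg = -554910 kJ/h
|Q| = 154.14 kW

Q_c = 154 kJ/s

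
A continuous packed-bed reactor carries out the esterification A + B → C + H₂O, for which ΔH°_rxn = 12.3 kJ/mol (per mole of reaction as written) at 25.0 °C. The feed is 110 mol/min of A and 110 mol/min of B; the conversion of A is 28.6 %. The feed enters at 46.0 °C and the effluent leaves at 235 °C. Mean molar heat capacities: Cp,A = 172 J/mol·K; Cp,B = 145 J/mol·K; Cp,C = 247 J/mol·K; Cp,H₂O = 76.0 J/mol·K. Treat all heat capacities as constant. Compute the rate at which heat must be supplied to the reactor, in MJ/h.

Q_in = 421 MJ/h

Extent of reaction ξ = 0.286 × 110 = 31.46 mol/min
Reaction term: ξ·ΔH°_rxn = 31.46 × 12.3 = 386.96 kJ/min
Sensible, feed 46.0→25 °C: -732.27 kJ/min
Outlet flows (mol/min): A 78.54, B 78.54, C 31.46, H₂O 31.46
Sensible, products 25→235 °C: 7362.3 kJ/min
Q = ΔH = 7017 kJ/min = 116.95 kW
Heat supplied = 421.02 MJ/h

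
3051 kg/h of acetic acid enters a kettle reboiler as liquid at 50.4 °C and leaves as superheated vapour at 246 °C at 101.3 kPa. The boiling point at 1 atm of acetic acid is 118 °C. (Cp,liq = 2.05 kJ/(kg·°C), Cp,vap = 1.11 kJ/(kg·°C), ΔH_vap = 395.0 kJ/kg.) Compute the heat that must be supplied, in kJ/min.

liquid 50.4→118 °C: 138.58 kJ/kg
vaporisation at 118 °C: 395 kJ/kg
vapour 118→246 °C: 142.08 kJ/kg
Δh = 138.58 + 395 + 142.08 = 675.66 kJ/kg
Q = ṁ·Δh = 3051 kg/h × 675.66 kJ/kg = 2.0614e+06 kJ/h
|Q| = 572.62 kW = 34357 kJ/min

Q = 34400 kJ/min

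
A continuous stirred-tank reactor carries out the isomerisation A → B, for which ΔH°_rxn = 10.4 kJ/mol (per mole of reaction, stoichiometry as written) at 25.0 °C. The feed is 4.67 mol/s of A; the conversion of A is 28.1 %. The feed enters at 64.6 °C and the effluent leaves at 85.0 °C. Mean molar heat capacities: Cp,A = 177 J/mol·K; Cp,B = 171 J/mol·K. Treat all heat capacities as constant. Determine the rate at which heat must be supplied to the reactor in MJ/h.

Q_in = 108 MJ/h

Extent of reaction ξ = 0.281 × 4.67 = 1.3123 mol/s
Reaction term: ξ·ΔH°_rxn = 1.3123 × 10.4 = 13.648 kJ/s
Sensible, feed 64.6→25 °C: -32.733 kJ/s
Outlet flows (mol/s): A 3.3577, B 1.3123
Sensible, products 25→85.0 °C: 49.123 kJ/s
Q = ΔH = 30.038 kJ/s = 30.038 kW
Heat supplied = 108.14 MJ/h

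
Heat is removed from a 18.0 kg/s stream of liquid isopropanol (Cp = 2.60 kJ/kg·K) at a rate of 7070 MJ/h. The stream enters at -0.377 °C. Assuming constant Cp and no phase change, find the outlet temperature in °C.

T_out = -42.3 °C

Q = 7070 MJ/h = 1963.9 kJ/s
ΔT = Q/(ṁ·Cp) = 1963.9/(18.0×2.60) = 41.963 K
T_out = -0.377 − 41.963 = -42.34 °C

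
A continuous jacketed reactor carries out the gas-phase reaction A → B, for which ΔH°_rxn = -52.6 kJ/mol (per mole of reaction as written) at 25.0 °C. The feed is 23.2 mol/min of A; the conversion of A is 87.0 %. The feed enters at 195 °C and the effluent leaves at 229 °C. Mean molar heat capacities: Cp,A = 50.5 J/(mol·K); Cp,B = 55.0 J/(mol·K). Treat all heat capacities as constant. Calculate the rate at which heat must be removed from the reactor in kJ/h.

Q_out = 60200 kJ/h

Extent of reaction ξ = 0.870 × 23.2 = 20.184 mol/min
Reaction term: ξ·ΔH°_rxn = 20.184 × -52.6 = -1061.7 kJ/min
Sensible, feed 195→25 °C: -199.17 kJ/min
Outlet flows (mol/min): A 3.016, B 20.184
Sensible, products 25→229 °C: 257.54 kJ/min
Q = ΔH = -1003.3 kJ/min = -16.722 kW
Heat removed = 60199 kJ/h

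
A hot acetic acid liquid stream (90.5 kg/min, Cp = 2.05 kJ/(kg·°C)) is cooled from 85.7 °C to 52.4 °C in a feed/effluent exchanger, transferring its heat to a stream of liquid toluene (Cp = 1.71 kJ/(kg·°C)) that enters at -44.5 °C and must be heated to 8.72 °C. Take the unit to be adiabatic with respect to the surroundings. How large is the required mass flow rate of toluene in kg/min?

ṁ_c = 67.9 kg/min

Heat released by hot stream: Q = 90.5 × 2.05 × (85.7 − 52.4) = 6178 kJ/min
Energy balance on cold side (adiabatic exchanger): Q = ṁ_c·Cp_c·(T_c,out − T_c,in)
ṁ_c = 6178 / [1.71 × (8.72 − -44.5)] = 67.885 kg/min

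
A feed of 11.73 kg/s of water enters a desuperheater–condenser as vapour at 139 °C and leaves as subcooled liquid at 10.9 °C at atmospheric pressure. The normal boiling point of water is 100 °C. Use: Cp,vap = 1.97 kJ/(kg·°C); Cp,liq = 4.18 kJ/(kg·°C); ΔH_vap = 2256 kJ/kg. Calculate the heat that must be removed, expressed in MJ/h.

vapour 139→100 °C: -76.83 kJ/kg
condensation at 100 °C: -2256 kJ/kg
liquid 100→10.9 °C: -372.44 kJ/kg
Δh = -76.83 + -2256 + -372.44 = -2705.3 kJ/kg
Q = ṁ·Δh = 11.73 kg/s × -2705.3 kJ/kg = -31733 kJ/s
|Q| = 31733 kW = 114240 MJ/h

Q_c = 114000 MJ/h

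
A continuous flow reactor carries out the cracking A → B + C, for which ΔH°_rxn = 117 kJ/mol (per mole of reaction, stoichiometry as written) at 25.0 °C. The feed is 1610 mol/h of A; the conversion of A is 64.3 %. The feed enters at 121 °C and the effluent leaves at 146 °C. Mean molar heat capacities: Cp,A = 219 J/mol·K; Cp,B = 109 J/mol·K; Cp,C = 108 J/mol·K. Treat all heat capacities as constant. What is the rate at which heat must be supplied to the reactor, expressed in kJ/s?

Q_in = 36.0 kJ/s

Extent of reaction ξ = 0.643 × 1610 = 1035.2 mol/h
Reaction term: ξ·ΔH°_rxn = 1035.2 × 117 = 121120 kJ/h
Sensible, feed 121→25 °C: -33849 kJ/h
Outlet flows (mol/h): A 574.77, B 1035.2, C 1035.2
Sensible, products 25→146 °C: 42413 kJ/h
Q = ΔH = 129690 kJ/h = 36.024 kW
Heat supplied = 36.024 kJ/s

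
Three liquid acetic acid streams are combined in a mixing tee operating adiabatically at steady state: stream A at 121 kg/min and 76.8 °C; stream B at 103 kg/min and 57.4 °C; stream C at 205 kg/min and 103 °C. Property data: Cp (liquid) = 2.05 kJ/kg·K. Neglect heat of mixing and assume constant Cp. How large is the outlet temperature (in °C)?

Adiabatic, steady state ⇒ Σ ṁᵢCp,ᵢ(T_out − Tᵢ) = 0
T_out = Σ ṁᵢCp,ᵢTᵢ / Σ ṁᵢCp,ᵢ
      = 74456 / 879.45 = 84.662 °C

T_out = 84.7 °C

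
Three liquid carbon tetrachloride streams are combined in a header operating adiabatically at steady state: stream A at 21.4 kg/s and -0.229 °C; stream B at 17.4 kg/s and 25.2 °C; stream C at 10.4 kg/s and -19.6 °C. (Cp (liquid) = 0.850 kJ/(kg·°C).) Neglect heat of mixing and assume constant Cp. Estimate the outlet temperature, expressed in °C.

Adiabatic, steady state ⇒ Σ ṁᵢCp,ᵢ(T_out − Tᵢ) = 0
T_out = Σ ṁᵢCp,ᵢTᵢ / Σ ṁᵢCp,ᵢ
      = 195.28 / 41.82 = 4.6695 °C

T_out = 4.67 °C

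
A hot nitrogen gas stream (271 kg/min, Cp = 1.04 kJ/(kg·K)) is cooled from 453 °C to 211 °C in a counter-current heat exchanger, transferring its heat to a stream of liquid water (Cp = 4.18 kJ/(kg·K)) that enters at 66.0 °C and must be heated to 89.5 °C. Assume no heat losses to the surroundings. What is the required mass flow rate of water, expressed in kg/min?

ṁ_c = 694 kg/min

Heat released by hot stream: Q = 271 × 1.04 × (453 − 211) = 68205 kJ/min
Energy balance on cold side (adiabatic exchanger): Q = ṁ_c·Cp_c·(T_c,out − T_c,in)
ṁ_c = 68205 / [4.18 × (89.5 − 66.0)] = 694.34 kg/min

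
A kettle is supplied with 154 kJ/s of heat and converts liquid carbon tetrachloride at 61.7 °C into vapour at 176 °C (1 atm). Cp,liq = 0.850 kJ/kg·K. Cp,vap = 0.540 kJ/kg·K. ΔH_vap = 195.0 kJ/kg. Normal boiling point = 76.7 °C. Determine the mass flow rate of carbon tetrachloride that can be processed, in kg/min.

Δh = 0.850×(76.7−61.7) + 195.0 + 0.540×(176−76.7) = 261.37 kJ/kg
Q = 154 kJ/s = 154 kJ/s = 9240 kJ/min
ṁ = Q/Δh = 9240 / 261.37 = 35.352 kg/min

ṁ = 35.4 kg/min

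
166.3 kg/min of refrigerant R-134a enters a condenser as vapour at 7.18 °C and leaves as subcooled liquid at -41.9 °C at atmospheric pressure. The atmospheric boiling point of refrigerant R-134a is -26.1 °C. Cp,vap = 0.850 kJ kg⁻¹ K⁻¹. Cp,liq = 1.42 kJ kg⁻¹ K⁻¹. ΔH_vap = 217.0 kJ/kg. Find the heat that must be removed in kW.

vapour 7.18→-26.1 °C: -28.288 kJ/kg
condensation at -26.1 °C: -217 kJ/kg
liquid -26.1→-41.9 °C: -22.436 kJ/kg
Δh = -28.288 + -217 + -22.436 = -267.72 kJ/kg
Q = ṁ·Δh = 166.3 kg/min × -267.72 kJ/kg = -44523 kJ/min
|Q| = 742.04 kW

Q_c = 742 kW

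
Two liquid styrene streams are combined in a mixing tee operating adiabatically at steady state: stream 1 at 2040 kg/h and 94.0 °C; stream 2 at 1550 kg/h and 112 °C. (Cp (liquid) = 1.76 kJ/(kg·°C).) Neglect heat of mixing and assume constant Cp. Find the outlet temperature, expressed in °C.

T_out = 102 °C

Adiabatic, steady state ⇒ Σ ṁᵢCp,ᵢ(T_out − Tᵢ) = 0
Σ ṁᵢCp,ᵢTᵢ = 2040×1.76×94.0 + 1550×1.76×112 = 643030
Σ ṁᵢCp,ᵢ = 2040×1.76 + 1550×1.76 = 6318.4
T_out = 643030 / 6318.4 = 101.77 °C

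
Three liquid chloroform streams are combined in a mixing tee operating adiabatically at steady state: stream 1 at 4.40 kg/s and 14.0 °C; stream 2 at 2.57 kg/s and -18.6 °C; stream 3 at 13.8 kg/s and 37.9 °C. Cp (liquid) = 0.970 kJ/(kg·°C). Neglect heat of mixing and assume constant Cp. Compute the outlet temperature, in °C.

No heat crosses the boundary, so H_out = H_in.
T_out = Σ ṁᵢCp,ᵢTᵢ / Σ ṁᵢCp,ᵢ
      = 520.71 / 20.147 = 25.846 °C

T_out = 25.8 °C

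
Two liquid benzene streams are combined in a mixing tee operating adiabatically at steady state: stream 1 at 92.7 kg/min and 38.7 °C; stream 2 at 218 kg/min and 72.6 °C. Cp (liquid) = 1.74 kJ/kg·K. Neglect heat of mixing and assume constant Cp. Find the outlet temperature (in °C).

Energy balance with Q = 0: Σ ṁᵢCp,ᵢ(T_out − Tᵢ) = 0
T_out = Σ ṁᵢCp,ᵢTᵢ / Σ ṁᵢCp,ᵢ
      = 33781 / 540.62 = 62.486 °C

T_out = 62.5 °C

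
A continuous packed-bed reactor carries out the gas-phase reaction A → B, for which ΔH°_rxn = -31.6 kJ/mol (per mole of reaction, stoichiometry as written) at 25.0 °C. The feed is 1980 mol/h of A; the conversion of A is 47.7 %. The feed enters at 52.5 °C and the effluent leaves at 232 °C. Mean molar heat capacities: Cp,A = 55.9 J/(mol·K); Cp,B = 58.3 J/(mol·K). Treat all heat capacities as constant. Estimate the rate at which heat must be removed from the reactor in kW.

Extent of reaction ξ = 0.477 × 1980 = 944.46 mol/h
Reaction term: ξ·ΔH°_rxn = 944.46 × -31.6 = -29845 kJ/h
Sensible, feed 52.5→25 °C: -3043.8 kJ/h
Outlet flows (mol/h): A 1035.5, B 944.46
Sensible, products 25→232 °C: 23380 kJ/h
Q = ΔH = -9508.3 kJ/h = -2.6412 kW
Heat removed = 2.6412 kW

Q_out = 2.64 kW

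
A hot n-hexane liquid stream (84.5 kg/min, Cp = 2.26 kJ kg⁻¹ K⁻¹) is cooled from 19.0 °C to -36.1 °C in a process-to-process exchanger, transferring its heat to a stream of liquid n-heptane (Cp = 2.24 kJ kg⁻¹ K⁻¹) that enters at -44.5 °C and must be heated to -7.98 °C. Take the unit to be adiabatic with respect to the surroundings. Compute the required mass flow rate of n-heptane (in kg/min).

Heat released by hot stream: Q = 84.5 × 2.26 × (19.0 − -36.1) = 10522 kJ/min
Energy balance on cold side (adiabatic exchanger): Q = ṁ_c·Cp_c·(T_c,out − T_c,in)
ṁ_c = 10522 / [2.24 × (-7.98 − -44.5)] = 128.63 kg/min

ṁ_c = 129 kg/min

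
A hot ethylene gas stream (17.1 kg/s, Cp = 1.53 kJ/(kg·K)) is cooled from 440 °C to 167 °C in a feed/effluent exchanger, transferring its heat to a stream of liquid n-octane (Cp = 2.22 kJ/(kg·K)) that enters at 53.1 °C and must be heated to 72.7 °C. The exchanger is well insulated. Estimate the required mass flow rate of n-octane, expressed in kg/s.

ṁ_c = 164 kg/s

Heat released by hot stream: Q = 17.1 × 1.53 × (440 − 167) = 7142.5 kJ/s
Energy balance on cold side (adiabatic exchanger): Q = ṁ_c·Cp_c·(T_c,out − T_c,in)
ṁ_c = 7142.5 / [2.22 × (72.7 − 53.1)] = 164.15 kg/s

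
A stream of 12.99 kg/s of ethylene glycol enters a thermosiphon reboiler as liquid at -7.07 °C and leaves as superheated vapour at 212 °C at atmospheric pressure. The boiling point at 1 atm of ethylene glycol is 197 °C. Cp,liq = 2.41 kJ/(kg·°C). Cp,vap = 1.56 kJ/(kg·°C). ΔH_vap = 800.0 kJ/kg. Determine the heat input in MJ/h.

liquid -7.07→197 °C: 491.81 kJ/kg
vaporisation at 197 °C: 800 kJ/kg
vapour 197→212 °C: 23.4 kJ/kg
Δh = 491.81 + 800 + 23.4 = 1315.2 kJ/kg
Q = ṁ·Δh = 12.99 kg/s × 1315.2 kJ/kg = 17085 kJ/s
|Q| = 17085 kW = 61504 MJ/h

Q = 61500 MJ/h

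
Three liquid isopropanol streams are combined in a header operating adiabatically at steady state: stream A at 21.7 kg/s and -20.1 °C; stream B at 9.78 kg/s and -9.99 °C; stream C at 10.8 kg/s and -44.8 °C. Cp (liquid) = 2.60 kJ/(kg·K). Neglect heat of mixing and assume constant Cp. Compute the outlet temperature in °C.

Adiabatic, steady state ⇒ Σ ṁᵢCp,ᵢ(T_out − Tᵢ) = 0
Σ ṁᵢCp,ᵢTᵢ = 21.7×2.60×-20.1 + 9.78×2.60×-9.99 + 10.8×2.60×-44.8 = -2646.1
Σ ṁᵢCp,ᵢ = 21.7×2.60 + 9.78×2.60 + 10.8×2.60 = 109.93
T_out = -2646.1 / 109.93 = -24.071 °C

T_out = -24.1 °C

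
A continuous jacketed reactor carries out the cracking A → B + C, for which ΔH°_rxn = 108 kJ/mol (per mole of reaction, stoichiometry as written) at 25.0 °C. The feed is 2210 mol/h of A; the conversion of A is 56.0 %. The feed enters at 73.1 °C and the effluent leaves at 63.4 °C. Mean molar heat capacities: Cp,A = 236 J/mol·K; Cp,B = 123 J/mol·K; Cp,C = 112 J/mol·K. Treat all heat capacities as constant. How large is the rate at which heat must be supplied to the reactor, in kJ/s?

Extent of reaction ξ = 0.560 × 2210 = 1237.6 mol/h
Reaction term: ξ·ΔH°_rxn = 1237.6 × 108 = 133660 kJ/h
Sensible, feed 73.1→25 °C: -25087 kJ/h
Outlet flows (mol/h): A 972.4, B 1237.6, C 1237.6
Sensible, products 25→63.4 °C: 19980 kJ/h
Q = ΔH = 128550 kJ/h = 35.709 kW
Heat supplied = 35.709 kJ/s

Q_in = 35.7 kJ/s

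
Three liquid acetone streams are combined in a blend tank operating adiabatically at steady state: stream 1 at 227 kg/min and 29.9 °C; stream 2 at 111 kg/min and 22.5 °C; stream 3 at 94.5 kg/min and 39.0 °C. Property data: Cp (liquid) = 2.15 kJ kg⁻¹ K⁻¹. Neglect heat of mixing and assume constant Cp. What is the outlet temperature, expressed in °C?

No heat crosses the boundary, so H_out = H_in.
T_out = Σ ṁᵢCp,ᵢTᵢ / Σ ṁᵢCp,ᵢ
      = 27886 / 929.87 = 29.989 °C

T_out = 30.0 °C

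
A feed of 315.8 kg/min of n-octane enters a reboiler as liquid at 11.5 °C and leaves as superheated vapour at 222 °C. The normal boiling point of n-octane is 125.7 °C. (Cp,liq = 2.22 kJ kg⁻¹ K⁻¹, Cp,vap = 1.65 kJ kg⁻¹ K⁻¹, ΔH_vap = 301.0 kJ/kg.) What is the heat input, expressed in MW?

Q = 3.75 MW

liquid 11.5→125.7 °C: 253.52 kJ/kg
vaporisation at 125.7 °C: 301 kJ/kg
vapour 125.7→222 °C: 158.89 kJ/kg
Δh = 253.52 + 301 + 158.89 = 713.42 kJ/kg
Q = ṁ·Δh = 315.8 kg/min × 713.42 kJ/kg = 225300 kJ/min
|Q| = 3755 kW = 3.755 MW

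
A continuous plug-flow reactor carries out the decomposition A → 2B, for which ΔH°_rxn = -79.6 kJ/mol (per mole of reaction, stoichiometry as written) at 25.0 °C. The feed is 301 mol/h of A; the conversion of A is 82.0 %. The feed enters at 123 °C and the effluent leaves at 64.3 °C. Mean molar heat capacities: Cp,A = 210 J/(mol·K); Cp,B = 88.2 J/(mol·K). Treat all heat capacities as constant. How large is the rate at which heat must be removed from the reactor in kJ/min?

Extent of reaction ξ = 0.820 × 301 = 246.82 mol/h
Reaction term: ξ·ΔH°_rxn = 246.82 × -79.6 = -19647 kJ/h
Sensible, feed 123→25 °C: -6194.6 kJ/h
Outlet flows (mol/h): A 54.18, B 493.64
Sensible, products 25→64.3 °C: 2158.2 kJ/h
Q = ΔH = -23683 kJ/h = -6.5787 kW
Heat removed = 394.72 kJ/min

Q_out = 395 kJ/min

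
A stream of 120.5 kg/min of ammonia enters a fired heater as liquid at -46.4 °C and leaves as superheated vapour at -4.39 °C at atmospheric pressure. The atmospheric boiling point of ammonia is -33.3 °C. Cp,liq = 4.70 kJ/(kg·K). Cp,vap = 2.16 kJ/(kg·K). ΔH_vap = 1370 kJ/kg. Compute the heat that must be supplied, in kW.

liquid -46.4→-33.3 °C: 61.57 kJ/kg
vaporisation at -33.3 °C: 1370 kJ/kg
vapour -33.3→-4.39 °C: 62.446 kJ/kg
Δh = 61.57 + 1370 + 62.446 = 1494 kJ/kg
Q = ṁ·Δh = 120.5 kg/min × 1494 kJ/kg = 180030 kJ/min
|Q| = 3000.5 kW

Q = 3000 kW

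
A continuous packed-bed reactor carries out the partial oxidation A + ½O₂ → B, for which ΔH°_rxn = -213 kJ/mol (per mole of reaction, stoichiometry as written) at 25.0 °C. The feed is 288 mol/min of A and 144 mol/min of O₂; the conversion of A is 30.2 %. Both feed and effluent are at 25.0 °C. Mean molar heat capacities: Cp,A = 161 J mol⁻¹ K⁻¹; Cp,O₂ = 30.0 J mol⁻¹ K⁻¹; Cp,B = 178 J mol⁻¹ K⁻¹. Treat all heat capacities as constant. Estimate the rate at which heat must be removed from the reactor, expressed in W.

Q_out = 309000 W

Extent of reaction ξ = 0.302 × 288 = 86.976 mol/min
Reaction term: ξ·ΔH°_rxn = 86.976 × -213 = -18526 kJ/min
Q = ΔH = -18526 kJ/min = -308.76 kW
Heat removed = 308760 W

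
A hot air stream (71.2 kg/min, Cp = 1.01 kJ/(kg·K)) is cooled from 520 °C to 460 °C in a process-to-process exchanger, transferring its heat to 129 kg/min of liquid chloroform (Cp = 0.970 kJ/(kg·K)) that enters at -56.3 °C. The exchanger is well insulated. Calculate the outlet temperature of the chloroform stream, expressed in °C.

Heat released by hot stream: Q = 71.2 × 1.01 × (520 − 460) = 4314.7 kJ/min
Energy balance on cold side (adiabatic exchanger): Q = ṁ_c·Cp_c·(T_c,out − T_c,in)
T_c,out = -56.3 + 4314.7/(129 × 0.970) = -21.818 °C

T_c,out = -21.8 °C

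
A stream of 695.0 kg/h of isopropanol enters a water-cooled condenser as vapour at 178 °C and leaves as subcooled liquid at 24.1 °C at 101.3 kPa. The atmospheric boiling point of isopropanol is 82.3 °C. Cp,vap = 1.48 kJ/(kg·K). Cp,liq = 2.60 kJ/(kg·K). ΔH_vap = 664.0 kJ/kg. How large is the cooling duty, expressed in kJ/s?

Q_c = 185 kJ/s

vapour 178→82.3 °C: -141.64 kJ/kg
condensation at 82.3 °C: -664 kJ/kg
liquid 82.3→24.1 °C: -151.32 kJ/kg
Δh = -141.64 + -664 + -151.32 = -956.96 kJ/kg
Q = ṁ·Δh = 695.0 kg/h × -956.96 kJ/kg = -665080 kJ/h
|Q| = 184.75 kW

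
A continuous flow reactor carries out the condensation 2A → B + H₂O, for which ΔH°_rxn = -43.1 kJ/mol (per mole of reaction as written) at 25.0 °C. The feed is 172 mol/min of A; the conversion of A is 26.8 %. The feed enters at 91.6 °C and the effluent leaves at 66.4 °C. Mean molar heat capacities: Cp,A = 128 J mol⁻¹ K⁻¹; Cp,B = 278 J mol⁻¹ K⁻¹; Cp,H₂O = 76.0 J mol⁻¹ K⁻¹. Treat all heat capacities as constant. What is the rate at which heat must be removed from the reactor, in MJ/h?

Q_out = 87.3 MJ/h

Extent of reaction ξ = 0.268 × 172 / 2 = 23.048 mol/min
Reaction term: ξ·ΔH°_rxn = 23.048 × -43.1 = -993.37 kJ/min
Sensible, feed 91.6→25 °C: -1466.3 kJ/min
Outlet flows (mol/min): A 125.9, B 23.048, H₂O 23.048
Sensible, products 25→66.4 °C: 1005 kJ/min
Q = ΔH = -1454.7 kJ/min = -24.244 kW
Heat removed = 87.28 MJ/h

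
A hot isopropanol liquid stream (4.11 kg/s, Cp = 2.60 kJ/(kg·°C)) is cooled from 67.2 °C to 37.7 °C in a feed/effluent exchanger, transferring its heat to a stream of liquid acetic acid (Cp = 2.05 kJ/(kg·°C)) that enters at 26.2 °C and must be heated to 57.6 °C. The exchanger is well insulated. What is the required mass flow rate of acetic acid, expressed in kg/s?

ṁ_c = 4.90 kg/s

Heat released by hot stream: Q = 4.11 × 2.60 × (67.2 − 37.7) = 315.24 kJ/s
Energy balance on cold side (adiabatic exchanger): Q = ṁ_c·Cp_c·(T_c,out − T_c,in)
ṁ_c = 315.24 / [2.05 × (57.6 − 26.2)] = 4.8973 kg/s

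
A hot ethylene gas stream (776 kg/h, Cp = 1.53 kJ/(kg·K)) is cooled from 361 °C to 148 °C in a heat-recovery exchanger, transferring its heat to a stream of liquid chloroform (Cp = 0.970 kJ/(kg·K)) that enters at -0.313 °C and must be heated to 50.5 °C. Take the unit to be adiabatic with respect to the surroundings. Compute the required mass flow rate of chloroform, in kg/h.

ṁ_c = 5130 kg/h

Heat released by hot stream: Q = 776 × 1.53 × (361 − 148) = 252890 kJ/h
Energy balance on cold side (adiabatic exchanger): Q = ṁ_c·Cp_c·(T_c,out − T_c,in)
ṁ_c = 252890 / [0.970 × (50.5 − -0.313)] = 5130.8 kg/h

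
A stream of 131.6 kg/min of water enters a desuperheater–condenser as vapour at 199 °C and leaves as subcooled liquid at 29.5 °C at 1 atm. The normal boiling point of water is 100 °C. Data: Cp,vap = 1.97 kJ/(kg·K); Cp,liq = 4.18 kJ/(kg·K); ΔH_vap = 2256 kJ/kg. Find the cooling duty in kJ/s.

Q_c = 6020 kJ/s

vapour 199→100 °C: -195.03 kJ/kg
condensation at 100 °C: -2256 kJ/kg
liquid 100→29.5 °C: -294.69 kJ/kg
Δh = -195.03 + -2256 + -294.69 = -2745.7 kJ/kg
Q = ṁ·Δh = 131.6 kg/min × -2745.7 kJ/kg = -361340 kJ/min
|Q| = 6022.3 kW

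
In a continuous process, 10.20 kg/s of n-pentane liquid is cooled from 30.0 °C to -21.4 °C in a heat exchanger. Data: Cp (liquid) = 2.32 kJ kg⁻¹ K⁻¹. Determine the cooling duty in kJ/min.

Q = ṁ·Cp·ΔT = 10.20 × 2.32 × (-21.4 − 30.0) = -1216.3 kJ/s
Cooling duty = 72980 kJ/min

Q_c = 73000 kJ/min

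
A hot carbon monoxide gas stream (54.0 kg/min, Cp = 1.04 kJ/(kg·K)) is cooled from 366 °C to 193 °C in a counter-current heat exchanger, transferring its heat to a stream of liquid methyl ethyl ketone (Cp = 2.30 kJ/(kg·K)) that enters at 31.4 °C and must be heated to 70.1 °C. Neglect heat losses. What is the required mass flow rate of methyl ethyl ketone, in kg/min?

ṁ_c = 109 kg/min

Heat released by hot stream: Q = 54.0 × 1.04 × (366 − 193) = 9715.7 kJ/min
Energy balance on cold side (adiabatic exchanger): Q = ṁ_c·Cp_c·(T_c,out − T_c,in)
ṁ_c = 9715.7 / [2.30 × (70.1 − 31.4)] = 109.15 kg/min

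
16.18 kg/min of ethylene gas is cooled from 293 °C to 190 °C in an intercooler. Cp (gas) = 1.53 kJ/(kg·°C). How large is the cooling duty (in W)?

Q_c = 42500 W

Q = ṁ·Cp·ΔT = 16.18 × 1.53 × (190 − 293) = -2549.8 kJ/min
Converting: 2549.8 / 60 s = 42.497 kW
Cooling duty = 42497 W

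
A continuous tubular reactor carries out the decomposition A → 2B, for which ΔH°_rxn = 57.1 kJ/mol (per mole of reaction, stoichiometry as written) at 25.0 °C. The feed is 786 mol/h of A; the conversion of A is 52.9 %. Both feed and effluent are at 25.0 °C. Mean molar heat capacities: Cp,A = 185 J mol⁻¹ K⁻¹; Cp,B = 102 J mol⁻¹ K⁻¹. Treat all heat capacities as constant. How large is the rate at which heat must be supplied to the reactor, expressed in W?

Q_in = 6590 W

Extent of reaction ξ = 0.529 × 786 = 415.79 mol/h
Reaction term: ξ·ΔH°_rxn = 415.79 × 57.1 = 23742 kJ/h
Q = ΔH = 23742 kJ/h = 6.595 kW
Heat supplied = 6595 W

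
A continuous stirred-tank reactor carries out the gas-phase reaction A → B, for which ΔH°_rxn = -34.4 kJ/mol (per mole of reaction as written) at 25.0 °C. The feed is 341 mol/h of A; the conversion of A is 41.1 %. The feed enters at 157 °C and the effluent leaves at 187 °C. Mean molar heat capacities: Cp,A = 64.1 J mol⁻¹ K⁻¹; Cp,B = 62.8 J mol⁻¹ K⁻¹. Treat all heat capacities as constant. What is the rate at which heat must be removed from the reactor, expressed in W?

Extent of reaction ξ = 0.411 × 341 = 140.15 mol/h
Reaction term: ξ·ΔH°_rxn = 140.15 × -34.4 = -4821.2 kJ/h
Sensible, feed 157→25 °C: -2885.3 kJ/h
Outlet flows (mol/h): A 200.85, B 140.15
Sensible, products 25→187 °C: 3511.5 kJ/h
Q = ΔH = -4195 kJ/h = -1.1653 kW
Heat removed = 1165.3 W

Q_out = 1170 W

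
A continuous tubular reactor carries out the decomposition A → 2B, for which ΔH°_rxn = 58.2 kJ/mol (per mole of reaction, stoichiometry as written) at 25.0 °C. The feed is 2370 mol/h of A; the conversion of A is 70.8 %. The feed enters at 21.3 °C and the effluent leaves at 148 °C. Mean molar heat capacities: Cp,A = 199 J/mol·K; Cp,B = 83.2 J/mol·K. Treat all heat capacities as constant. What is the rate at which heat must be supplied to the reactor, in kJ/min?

Q_in = 2510 kJ/min

Extent of reaction ξ = 0.708 × 2370 = 1678 mol/h
Reaction term: ξ·ΔH°_rxn = 1678 × 58.2 = 97657 kJ/h
Sensible, feed 21.3→25 °C: 1745 kJ/h
Outlet flows (mol/h): A 692.04, B 3355.9
Sensible, products 25→148 °C: 51282 kJ/h
Q = ΔH = 150680 kJ/h = 41.857 kW
Heat supplied = 2511.4 kJ/min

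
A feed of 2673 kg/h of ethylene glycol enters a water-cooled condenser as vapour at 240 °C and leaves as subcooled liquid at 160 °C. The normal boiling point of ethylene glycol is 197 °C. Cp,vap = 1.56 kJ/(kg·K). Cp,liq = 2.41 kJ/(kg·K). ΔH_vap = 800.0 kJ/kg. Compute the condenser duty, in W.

Q_c = 710000 W

vapour 240→197 °C: -67.08 kJ/kg
condensation at 197 °C: -800 kJ/kg
liquid 197→160 °C: -89.17 kJ/kg
Δh = -67.08 + -800 + -89.17 = -956.25 kJ/kg
Q = ṁ·Δh = 2673 kg/h × -956.25 kJ/kg = -2.5561e+06 kJ/h
|Q| = 710.02 kW = 710020 W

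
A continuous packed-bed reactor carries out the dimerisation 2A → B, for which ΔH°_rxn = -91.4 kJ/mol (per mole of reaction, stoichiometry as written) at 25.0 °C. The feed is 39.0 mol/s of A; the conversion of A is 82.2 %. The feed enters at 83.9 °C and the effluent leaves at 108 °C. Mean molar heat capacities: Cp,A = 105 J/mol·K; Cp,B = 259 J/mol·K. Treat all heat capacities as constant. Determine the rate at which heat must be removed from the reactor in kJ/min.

Q_out = 78100 kJ/min

Extent of reaction ξ = 0.822 × 39.0 / 2 = 16.029 mol/s
Reaction term: ξ·ΔH°_rxn = 16.029 × -91.4 = -1465.1 kJ/s
Sensible, feed 83.9→25 °C: -241.2 kJ/s
Outlet flows (mol/s): A 6.942, B 16.029
Sensible, products 25→108 °C: 405.07 kJ/s
Q = ΔH = -1301.2 kJ/s = -1301.2 kW
Heat removed = 78070 kJ/min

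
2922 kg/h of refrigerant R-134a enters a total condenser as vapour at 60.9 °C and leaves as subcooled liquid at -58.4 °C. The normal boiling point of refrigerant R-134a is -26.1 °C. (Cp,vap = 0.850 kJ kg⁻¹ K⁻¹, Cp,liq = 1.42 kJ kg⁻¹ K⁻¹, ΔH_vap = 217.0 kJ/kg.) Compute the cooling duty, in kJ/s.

Q_c = 273 kJ/s

vapour 60.9→-26.1 °C: -73.95 kJ/kg
condensation at -26.1 °C: -217 kJ/kg
liquid -26.1→-58.4 °C: -45.866 kJ/kg
Δh = -73.95 + -217 + -45.866 = -336.82 kJ/kg
Q = ṁ·Δh = 2922 kg/h × -336.82 kJ/kg = -984180 kJ/h
|Q| = 273.38 kW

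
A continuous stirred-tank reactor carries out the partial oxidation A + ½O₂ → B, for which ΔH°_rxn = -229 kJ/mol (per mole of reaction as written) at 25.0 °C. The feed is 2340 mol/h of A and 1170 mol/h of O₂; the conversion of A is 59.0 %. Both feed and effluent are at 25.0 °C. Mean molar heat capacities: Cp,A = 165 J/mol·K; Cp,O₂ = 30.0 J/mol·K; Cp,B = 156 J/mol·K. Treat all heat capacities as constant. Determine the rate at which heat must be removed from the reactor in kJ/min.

Q_out = 5270 kJ/min

Extent of reaction ξ = 0.590 × 2340 = 1380.6 mol/h
Reaction term: ξ·ΔH°_rxn = 1380.6 × -229 = -316160 kJ/h
Q = ΔH = -316160 kJ/h = -87.821 kW
Heat removed = 5269.3 kJ/min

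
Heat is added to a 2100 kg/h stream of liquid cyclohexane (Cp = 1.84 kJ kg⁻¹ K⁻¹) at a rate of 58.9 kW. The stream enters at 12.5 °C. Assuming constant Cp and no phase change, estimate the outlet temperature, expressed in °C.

T_out = 67.4 °C

Q = 58.9 kW = 212040 kJ/h
ΔT = Q/(ṁ·Cp) = 212040/(2100×1.84) = 54.876 K
T_out = 12.5 + 54.876 = 67.376 °C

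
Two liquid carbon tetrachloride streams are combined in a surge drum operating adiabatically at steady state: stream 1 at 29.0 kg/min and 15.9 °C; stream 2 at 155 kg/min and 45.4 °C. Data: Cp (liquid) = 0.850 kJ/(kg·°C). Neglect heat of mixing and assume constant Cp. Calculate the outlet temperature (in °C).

T_out = 40.8 °C

Energy balance with Q = 0: Σ ṁᵢCp,ᵢ(T_out − Tᵢ) = 0
Σ ṁᵢCp,ᵢTᵢ = 29.0×0.850×15.9 + 155×0.850×45.4 = 6373.4
Σ ṁᵢCp,ᵢ = 29.0×0.850 + 155×0.850 = 156.4
T_out = 6373.4 / 156.4 = 40.751 °C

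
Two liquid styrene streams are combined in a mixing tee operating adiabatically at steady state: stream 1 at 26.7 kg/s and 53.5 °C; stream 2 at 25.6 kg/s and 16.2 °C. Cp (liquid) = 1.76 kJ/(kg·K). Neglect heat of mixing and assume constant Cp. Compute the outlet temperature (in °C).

No heat crosses the boundary, so H_out = H_in.
T_out = Σ ṁᵢCp,ᵢTᵢ / Σ ṁᵢCp,ᵢ
      = 3244 / 92.048 = 35.242 °C

T_out = 35.2 °C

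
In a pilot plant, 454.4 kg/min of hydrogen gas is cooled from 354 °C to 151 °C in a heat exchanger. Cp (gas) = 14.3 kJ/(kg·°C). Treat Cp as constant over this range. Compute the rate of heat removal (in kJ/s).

Q = ṁ·Cp·ΔT = 454.4 × 14.3 × (151 − 354) = -1.3191e+06 kJ/min
Converting: 1.3191e+06 / 60 s = 21985 kW

Q_c = 22000 kJ/s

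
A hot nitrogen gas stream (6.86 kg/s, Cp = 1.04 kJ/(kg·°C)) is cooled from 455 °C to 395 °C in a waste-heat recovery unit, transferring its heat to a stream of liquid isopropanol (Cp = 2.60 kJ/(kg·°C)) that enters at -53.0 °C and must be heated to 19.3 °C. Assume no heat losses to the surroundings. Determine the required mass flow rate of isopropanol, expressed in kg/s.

ṁ_c = 2.28 kg/s

Heat released by hot stream: Q = 6.86 × 1.04 × (455 − 395) = 428.06 kJ/s
Energy balance on cold side (adiabatic exchanger): Q = ṁ_c·Cp_c·(T_c,out − T_c,in)
ṁ_c = 428.06 / [2.60 × (19.3 − -53.0)] = 2.2772 kg/s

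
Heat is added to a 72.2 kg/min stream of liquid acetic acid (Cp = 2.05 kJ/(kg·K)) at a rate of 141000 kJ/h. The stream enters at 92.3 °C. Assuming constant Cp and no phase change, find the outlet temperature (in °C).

T_out = 108 °C

Q = 141000 kJ/h = 2350 kJ/min
ΔT = Q/(ṁ·Cp) = 2350/(72.2×2.05) = 15.877 K
T_out = 92.3 + 15.877 = 108.18 °C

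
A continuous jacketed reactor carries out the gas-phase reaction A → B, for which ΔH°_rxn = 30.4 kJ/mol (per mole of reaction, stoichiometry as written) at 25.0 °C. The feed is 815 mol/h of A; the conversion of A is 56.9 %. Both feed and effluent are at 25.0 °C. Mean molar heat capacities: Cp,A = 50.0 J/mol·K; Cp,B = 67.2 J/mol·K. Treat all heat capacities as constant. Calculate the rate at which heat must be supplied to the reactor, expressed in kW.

Q_in = 3.92 kW

Extent of reaction ξ = 0.569 × 815 = 463.73 mol/h
Reaction term: ξ·ΔH°_rxn = 463.73 × 30.4 = 14098 kJ/h
Q = ΔH = 14098 kJ/h = 3.916 kW
Heat supplied = 3.916 kW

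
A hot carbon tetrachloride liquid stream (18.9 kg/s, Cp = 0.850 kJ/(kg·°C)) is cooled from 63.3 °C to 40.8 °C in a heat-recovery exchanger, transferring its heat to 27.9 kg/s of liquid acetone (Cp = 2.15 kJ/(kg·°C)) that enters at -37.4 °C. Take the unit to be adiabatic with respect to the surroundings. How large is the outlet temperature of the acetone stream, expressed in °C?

T_c,out = -31.4 °C

Heat released by hot stream: Q = 18.9 × 0.850 × (63.3 − 40.8) = 361.46 kJ/s
Energy balance on cold side (adiabatic exchanger): Q = ṁ_c·Cp_c·(T_c,out − T_c,in)
T_c,out = -37.4 + 361.46/(27.9 × 2.15) = -31.374 °C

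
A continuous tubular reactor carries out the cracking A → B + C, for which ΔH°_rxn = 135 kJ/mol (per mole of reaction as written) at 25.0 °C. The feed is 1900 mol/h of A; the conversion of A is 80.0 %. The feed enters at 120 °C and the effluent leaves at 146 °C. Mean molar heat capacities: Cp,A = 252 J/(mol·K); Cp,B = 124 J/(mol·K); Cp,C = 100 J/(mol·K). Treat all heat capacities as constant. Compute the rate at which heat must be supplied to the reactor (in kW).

Q_in = 59.0 kW

Extent of reaction ξ = 0.800 × 1900 = 1520 mol/h
Reaction term: ξ·ΔH°_rxn = 1520 × 135 = 205200 kJ/h
Sensible, feed 120→25 °C: -45486 kJ/h
Outlet flows (mol/h): A 380, B 1520, C 1520
Sensible, products 25→146 °C: 52785 kJ/h
Q = ΔH = 212500 kJ/h = 59.028 kW
Heat supplied = 59.028 kW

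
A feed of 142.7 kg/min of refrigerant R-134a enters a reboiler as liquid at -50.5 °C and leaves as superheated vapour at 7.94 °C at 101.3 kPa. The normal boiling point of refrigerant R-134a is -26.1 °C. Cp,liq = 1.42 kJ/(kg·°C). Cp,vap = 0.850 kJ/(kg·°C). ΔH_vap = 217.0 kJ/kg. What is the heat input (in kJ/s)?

Q = 667 kJ/s

liquid -50.5→-26.1 °C: 34.648 kJ/kg
vaporisation at -26.1 °C: 217 kJ/kg
vapour -26.1→7.94 °C: 28.934 kJ/kg
Δh = 34.648 + 217 + 28.934 = 280.58 kJ/kg
Q = ṁ·Δh = 142.7 kg/min × 280.58 kJ/kg = 40039 kJ/min
|Q| = 667.32 kW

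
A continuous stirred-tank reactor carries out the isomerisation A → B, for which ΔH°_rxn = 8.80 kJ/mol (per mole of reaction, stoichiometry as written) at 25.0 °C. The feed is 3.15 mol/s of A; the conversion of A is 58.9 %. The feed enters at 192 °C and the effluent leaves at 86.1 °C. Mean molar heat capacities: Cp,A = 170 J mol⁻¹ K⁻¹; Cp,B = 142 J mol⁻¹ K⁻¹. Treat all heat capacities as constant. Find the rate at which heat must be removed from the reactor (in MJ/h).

Q_out = 157 MJ/h

Extent of reaction ξ = 0.589 × 3.15 = 1.8553 mol/s
Reaction term: ξ·ΔH°_rxn = 1.8553 × 8.80 = 16.327 kJ/s
Sensible, feed 192→25 °C: -89.428 kJ/s
Outlet flows (mol/s): A 1.2947, B 1.8553
Sensible, products 25→86.1 °C: 29.545 kJ/s
Q = ΔH = -43.557 kJ/s = -43.557 kW
Heat removed = 156.8 MJ/h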